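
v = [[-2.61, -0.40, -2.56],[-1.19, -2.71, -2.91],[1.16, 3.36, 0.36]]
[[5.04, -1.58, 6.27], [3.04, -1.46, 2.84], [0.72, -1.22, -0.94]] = v @ [[-0.74,-0.28,-1.87], [0.61,-0.37,0.43], [-1.31,0.96,-0.61]]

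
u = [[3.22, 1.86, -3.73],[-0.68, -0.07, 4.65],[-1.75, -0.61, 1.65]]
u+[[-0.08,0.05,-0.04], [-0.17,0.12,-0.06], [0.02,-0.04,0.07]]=[[3.14, 1.91, -3.77], [-0.85, 0.05, 4.59], [-1.73, -0.65, 1.72]]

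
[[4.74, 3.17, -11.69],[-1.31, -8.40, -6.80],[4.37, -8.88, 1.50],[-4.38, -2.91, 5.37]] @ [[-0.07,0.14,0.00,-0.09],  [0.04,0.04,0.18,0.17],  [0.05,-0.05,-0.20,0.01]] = [[-0.79, 1.37, 2.91, -0.00], [-0.58, -0.18, -0.15, -1.38], [-0.59, 0.18, -1.90, -1.89], [0.46, -1.00, -1.60, -0.05]]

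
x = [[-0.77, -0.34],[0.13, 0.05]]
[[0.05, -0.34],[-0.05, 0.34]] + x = [[-0.72, -0.68], [0.08, 0.39]]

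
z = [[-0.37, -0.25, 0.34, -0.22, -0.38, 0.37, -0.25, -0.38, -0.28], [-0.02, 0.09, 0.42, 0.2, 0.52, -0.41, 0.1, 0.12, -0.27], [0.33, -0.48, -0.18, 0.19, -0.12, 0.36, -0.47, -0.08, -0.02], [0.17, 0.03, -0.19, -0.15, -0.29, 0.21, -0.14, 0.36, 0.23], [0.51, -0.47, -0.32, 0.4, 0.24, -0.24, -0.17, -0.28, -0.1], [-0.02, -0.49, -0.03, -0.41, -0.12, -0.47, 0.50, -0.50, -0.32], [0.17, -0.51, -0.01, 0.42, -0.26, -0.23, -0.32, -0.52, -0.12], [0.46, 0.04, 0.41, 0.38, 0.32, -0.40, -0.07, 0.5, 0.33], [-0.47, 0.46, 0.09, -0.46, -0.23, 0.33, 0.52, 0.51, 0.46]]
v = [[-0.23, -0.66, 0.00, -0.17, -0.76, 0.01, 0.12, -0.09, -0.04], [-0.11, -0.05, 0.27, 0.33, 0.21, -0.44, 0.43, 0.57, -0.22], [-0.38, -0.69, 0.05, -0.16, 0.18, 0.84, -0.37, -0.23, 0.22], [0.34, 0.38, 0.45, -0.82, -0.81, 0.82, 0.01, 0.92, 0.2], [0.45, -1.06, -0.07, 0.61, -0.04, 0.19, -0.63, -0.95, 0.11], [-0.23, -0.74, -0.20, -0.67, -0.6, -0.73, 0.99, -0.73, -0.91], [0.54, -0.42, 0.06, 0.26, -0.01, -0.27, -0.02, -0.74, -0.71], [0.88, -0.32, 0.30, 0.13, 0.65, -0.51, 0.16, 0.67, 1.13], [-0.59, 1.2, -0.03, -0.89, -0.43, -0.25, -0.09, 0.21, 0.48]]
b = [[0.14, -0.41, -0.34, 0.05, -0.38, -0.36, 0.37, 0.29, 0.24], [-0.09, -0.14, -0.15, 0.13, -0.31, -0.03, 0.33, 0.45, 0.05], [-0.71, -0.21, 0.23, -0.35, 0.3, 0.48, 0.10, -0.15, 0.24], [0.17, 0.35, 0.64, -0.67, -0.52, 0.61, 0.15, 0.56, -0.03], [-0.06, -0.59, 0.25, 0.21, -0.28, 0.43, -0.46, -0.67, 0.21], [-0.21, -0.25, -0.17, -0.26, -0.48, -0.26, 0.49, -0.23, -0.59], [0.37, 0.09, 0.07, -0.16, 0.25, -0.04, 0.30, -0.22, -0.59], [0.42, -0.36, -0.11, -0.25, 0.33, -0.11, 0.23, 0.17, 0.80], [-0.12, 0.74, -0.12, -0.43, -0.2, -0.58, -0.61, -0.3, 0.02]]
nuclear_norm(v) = 11.79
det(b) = 0.00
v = z + b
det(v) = -0.12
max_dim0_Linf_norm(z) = 0.52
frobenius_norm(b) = 3.25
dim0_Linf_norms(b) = [0.71, 0.74, 0.64, 0.67, 0.52, 0.61, 0.61, 0.67, 0.8]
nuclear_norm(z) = 6.89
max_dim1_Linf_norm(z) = 0.52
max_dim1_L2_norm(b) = 1.41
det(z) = -0.00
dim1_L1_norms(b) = [2.58, 1.68, 2.77, 3.7, 3.16, 2.94, 2.09, 2.78, 3.12]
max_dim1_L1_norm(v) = 5.8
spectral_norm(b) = 1.51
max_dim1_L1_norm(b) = 3.7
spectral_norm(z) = 1.89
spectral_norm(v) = 2.86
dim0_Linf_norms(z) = [0.51, 0.51, 0.42, 0.46, 0.52, 0.47, 0.52, 0.52, 0.46]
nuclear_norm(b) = 8.41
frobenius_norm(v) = 4.76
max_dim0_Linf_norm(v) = 1.2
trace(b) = -0.49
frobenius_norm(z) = 2.97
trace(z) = -0.20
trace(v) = -0.69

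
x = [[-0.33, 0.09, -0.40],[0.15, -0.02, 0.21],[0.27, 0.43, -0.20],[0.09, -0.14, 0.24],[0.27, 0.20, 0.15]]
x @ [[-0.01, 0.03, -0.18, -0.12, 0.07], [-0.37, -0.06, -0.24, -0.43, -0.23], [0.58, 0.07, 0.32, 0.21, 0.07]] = [[-0.26,-0.04,-0.09,-0.08,-0.07], [0.13,0.02,0.04,0.03,0.03], [-0.28,-0.03,-0.22,-0.26,-0.09], [0.19,0.03,0.09,0.10,0.06], [0.01,0.01,-0.05,-0.09,-0.02]]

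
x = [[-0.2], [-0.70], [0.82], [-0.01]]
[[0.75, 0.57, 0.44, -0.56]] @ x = [[-0.18]]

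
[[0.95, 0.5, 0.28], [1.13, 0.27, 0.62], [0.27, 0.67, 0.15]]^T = [[0.95,  1.13,  0.27], [0.5,  0.27,  0.67], [0.28,  0.62,  0.15]]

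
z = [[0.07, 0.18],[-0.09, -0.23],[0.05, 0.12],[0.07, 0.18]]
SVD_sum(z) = [[0.07, 0.18], [-0.09, -0.23], [0.05, 0.12], [0.07, 0.18]] + [[-0.00,0.00], [0.0,-0.00], [0.00,-0.00], [-0.0,0.00]]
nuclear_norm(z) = 0.39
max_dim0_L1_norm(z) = 0.71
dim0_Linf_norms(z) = [0.09, 0.23]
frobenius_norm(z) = 0.39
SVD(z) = [[-0.49, 0.24], [0.63, -0.12], [-0.33, -0.93], [-0.49, 0.24]] @ diag([0.3905021562035274, 0.0028400704913468054]) @ [[-0.37, -0.93], [-0.93, 0.37]]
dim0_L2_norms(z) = [0.14, 0.36]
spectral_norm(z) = 0.39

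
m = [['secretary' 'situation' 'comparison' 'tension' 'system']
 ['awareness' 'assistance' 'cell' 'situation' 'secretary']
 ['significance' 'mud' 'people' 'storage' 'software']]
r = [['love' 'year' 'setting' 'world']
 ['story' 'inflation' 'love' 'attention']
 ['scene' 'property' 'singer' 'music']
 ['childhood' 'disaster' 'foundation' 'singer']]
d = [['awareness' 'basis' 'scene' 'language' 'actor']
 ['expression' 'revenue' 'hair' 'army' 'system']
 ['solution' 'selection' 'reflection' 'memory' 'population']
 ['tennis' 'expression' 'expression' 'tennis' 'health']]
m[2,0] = 'significance'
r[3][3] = 'singer'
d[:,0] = ['awareness', 'expression', 'solution', 'tennis']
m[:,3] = ['tension', 'situation', 'storage']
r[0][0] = 'love'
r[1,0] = 'story'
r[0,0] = 'love'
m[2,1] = 'mud'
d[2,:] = ['solution', 'selection', 'reflection', 'memory', 'population']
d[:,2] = ['scene', 'hair', 'reflection', 'expression']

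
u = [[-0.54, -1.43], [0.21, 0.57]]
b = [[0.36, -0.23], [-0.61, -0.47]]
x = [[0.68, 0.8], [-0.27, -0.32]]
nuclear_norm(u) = 1.65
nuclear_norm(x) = 1.13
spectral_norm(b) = 0.79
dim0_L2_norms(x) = [0.73, 0.86]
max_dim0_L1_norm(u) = 2.0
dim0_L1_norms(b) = [0.97, 0.7]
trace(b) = -0.11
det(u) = -0.01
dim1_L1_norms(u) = [1.97, 0.78]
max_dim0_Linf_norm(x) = 0.8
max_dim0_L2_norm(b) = 0.71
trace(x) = 0.36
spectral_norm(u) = 1.64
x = u @ b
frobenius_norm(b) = 0.88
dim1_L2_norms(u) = [1.53, 0.61]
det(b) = -0.31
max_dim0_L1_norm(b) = 0.97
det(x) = -0.00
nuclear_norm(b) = 1.18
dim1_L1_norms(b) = [0.59, 1.08]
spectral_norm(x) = 1.13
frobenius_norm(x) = 1.13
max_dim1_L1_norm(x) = 1.48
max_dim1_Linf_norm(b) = 0.61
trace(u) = 0.03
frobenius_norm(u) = 1.64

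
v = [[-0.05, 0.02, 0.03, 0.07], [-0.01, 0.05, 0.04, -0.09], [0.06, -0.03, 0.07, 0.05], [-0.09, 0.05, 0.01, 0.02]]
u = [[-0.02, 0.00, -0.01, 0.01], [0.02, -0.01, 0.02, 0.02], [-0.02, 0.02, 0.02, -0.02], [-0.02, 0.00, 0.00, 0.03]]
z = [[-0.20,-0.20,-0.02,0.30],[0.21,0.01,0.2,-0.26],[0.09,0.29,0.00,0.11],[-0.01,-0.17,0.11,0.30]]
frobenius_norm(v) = 0.21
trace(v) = 0.09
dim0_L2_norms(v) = [0.12, 0.08, 0.09, 0.13]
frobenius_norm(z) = 0.75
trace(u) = 0.02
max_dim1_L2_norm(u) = 0.04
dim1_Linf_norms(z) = [0.3, 0.26, 0.29, 0.3]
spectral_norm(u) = 0.05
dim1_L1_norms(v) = [0.17, 0.19, 0.21, 0.17]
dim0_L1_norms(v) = [0.21, 0.15, 0.15, 0.23]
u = z @ v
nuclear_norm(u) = 0.12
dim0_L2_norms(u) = [0.04, 0.02, 0.03, 0.04]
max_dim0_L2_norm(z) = 0.51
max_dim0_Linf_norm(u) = 0.03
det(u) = 0.00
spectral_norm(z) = 0.61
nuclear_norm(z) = 1.25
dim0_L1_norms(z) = [0.51, 0.67, 0.33, 0.97]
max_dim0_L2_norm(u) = 0.04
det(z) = 0.00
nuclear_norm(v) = 0.36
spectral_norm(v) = 0.14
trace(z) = 0.11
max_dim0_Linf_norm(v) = 0.09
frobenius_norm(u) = 0.07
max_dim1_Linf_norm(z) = 0.3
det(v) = 0.00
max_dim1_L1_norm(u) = 0.08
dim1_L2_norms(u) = [0.02, 0.04, 0.04, 0.04]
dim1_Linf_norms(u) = [0.02, 0.02, 0.02, 0.03]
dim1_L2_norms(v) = [0.09, 0.11, 0.11, 0.11]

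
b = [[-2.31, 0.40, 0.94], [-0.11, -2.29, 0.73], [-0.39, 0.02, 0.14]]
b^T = [[-2.31, -0.11, -0.39], [0.4, -2.29, 0.02], [0.94, 0.73, 0.14]]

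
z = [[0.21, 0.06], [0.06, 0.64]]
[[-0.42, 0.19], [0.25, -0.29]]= z@[[-2.19, 1.06], [0.59, -0.56]]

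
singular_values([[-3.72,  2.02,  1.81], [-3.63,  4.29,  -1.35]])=[6.92, 2.58]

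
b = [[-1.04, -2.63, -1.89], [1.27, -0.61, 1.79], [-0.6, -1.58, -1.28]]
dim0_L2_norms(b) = [1.75, 3.13, 2.9]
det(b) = -0.72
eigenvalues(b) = [(-0.1+0j), (-1.42+2.35j), (-1.42-2.35j)]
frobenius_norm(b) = 4.61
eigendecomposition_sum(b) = [[-0.05+0.00j, -0j, (0.08-0j)], [(-0.01+0j), 0.00-0.00j, 0.01-0.00j], [0.03-0.00j, (-0+0j), -0.05+0.00j]] + [[-0.50+0.54j, (-1.32-0.77j), (-0.98+0.66j)], [(0.64+0.29j), -0.31+1.42j, 0.89+0.69j], [(-0.32+0.32j), (-0.79-0.5j), (-0.61+0.38j)]] + [[(-0.5-0.54j), (-1.32+0.77j), (-0.98-0.66j)], [(0.64-0.29j), -0.31-1.42j, 0.89-0.69j], [(-0.32-0.32j), -0.79+0.50j, -0.61-0.38j]]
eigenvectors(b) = [[(-0.82+0j), -0.66+0.00j, -0.66-0.00j], [-0.10+0.00j, 0.20+0.60j, 0.20-0.60j], [(0.56+0j), -0.40-0.01j, -0.40+0.01j]]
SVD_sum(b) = [[-1.23, -2.22, -2.19], [0.45, 0.82, 0.80], [-0.77, -1.39, -1.37]] + [[0.23,  -0.40,  0.28], [0.82,  -1.43,  0.99], [0.11,  -0.19,  0.13]] + [[-0.04, -0.00, 0.03], [0.00, 0.0, -0.0], [0.06, 0.01, -0.04]]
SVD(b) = [[-0.81,-0.27,-0.52], [0.30,-0.95,0.03], [-0.51,-0.13,0.85]] @ diag([4.149009841598752, 2.008171525509522, 0.08639709745969927]) @ [[0.37, 0.66, 0.65], [-0.43, 0.74, -0.52], [0.83, 0.09, -0.55]]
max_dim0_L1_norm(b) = 4.96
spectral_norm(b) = 4.15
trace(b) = -2.93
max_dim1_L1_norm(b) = 5.56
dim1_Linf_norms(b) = [2.63, 1.79, 1.58]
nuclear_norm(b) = 6.24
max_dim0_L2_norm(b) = 3.13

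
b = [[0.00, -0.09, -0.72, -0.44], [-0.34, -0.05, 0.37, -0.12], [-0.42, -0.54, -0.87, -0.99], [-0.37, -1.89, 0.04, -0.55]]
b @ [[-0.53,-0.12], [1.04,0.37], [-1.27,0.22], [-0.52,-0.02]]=[[1.05, -0.18], [-0.28, 0.11], [1.28, -0.32], [-1.53, -0.64]]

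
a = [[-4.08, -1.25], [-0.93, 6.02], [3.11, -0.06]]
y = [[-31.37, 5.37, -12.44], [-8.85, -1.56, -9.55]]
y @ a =[[84.31, 72.29],[7.86, 2.24]]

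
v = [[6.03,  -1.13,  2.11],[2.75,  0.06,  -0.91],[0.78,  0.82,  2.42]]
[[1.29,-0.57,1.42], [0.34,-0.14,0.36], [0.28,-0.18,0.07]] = v@ [[0.16, -0.07, 0.16], [-0.10, 0.02, -0.27], [0.10, -0.06, 0.07]]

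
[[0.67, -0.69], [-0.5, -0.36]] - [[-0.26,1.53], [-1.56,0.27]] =[[0.93, -2.22], [1.06, -0.63]]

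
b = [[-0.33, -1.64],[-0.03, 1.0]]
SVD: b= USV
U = [[-0.86, 0.51], [0.51, 0.86]]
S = [1.94, 0.2]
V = [[0.14, 0.99], [-0.99, 0.14]]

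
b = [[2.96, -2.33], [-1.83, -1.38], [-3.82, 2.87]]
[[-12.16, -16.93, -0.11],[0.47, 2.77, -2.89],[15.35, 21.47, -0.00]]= b @ [[-2.14,-3.57,0.79], [2.5,2.73,1.05]]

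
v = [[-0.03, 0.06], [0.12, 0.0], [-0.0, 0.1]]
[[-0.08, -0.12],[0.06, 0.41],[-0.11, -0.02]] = v @ [[0.47,3.44], [-1.11,-0.20]]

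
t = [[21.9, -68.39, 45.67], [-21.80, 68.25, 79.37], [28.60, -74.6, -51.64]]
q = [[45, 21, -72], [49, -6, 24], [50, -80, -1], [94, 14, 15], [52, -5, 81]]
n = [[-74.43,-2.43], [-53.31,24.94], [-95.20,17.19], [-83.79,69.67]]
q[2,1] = -80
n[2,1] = 17.19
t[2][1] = -74.6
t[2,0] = 28.6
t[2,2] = -51.64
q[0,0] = 45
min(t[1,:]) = -21.8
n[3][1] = 69.67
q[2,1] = -80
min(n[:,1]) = -2.43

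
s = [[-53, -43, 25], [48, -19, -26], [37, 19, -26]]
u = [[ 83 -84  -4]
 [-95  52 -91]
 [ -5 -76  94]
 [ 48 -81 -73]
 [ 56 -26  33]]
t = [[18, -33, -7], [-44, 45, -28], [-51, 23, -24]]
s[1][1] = -19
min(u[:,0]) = -95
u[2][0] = -5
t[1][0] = -44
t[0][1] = -33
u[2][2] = 94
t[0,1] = -33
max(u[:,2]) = 94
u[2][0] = -5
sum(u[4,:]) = 63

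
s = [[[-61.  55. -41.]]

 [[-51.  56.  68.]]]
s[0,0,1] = 55.0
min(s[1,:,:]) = -51.0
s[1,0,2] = 68.0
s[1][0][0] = -51.0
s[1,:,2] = [68.0]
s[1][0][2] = 68.0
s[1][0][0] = -51.0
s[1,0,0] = -51.0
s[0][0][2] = -41.0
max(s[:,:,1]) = 56.0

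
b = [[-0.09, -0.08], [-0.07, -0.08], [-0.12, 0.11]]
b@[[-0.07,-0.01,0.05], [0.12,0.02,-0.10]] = [[-0.00, -0.00, 0.0], [-0.0, -0.00, 0.00], [0.02, 0.00, -0.02]]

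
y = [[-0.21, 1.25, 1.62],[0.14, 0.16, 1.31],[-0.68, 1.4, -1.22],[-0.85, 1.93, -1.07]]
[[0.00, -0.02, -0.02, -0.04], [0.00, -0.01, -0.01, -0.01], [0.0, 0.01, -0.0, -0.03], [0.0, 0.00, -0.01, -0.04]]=y@[[-0.0, 0.01, 0.02, 0.04],[0.00, -0.00, -0.0, -0.01],[0.00, -0.01, -0.01, -0.01]]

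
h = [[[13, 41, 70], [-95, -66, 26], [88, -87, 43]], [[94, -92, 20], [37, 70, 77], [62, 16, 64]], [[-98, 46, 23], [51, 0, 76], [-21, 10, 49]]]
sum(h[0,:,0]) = 6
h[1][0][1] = -92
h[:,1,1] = [-66, 70, 0]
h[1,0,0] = 94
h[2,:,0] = [-98, 51, -21]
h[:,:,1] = [[41, -66, -87], [-92, 70, 16], [46, 0, 10]]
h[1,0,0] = 94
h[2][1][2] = 76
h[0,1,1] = -66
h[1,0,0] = 94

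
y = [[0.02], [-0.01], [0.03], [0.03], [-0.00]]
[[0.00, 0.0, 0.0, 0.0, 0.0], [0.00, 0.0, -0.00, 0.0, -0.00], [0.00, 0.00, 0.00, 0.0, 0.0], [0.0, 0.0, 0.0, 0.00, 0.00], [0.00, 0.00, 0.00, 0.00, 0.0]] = y@[[0.0, 0.00, 0.02, 0.0, 0.02]]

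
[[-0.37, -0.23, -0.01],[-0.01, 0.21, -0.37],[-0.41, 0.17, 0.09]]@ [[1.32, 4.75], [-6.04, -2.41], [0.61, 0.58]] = [[0.89, -1.21], [-1.51, -0.77], [-1.51, -2.30]]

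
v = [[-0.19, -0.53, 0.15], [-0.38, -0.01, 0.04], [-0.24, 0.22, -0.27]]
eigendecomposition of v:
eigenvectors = [[-0.56, 0.79, 0.31],[0.68, 0.56, 0.31],[0.47, 0.26, 0.9]]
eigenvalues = [0.33, -0.52, -0.28]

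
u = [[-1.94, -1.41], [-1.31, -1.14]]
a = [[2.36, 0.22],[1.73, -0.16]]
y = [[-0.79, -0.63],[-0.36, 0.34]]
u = a @ y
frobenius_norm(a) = 2.94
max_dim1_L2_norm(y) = 1.01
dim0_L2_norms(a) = [2.93, 0.27]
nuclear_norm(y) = 1.50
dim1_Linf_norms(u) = [1.94, 1.31]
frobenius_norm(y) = 1.13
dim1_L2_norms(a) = [2.37, 1.74]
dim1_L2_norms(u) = [2.4, 1.74]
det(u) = 0.36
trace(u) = -3.08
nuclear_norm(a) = 3.19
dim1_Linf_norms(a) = [2.36, 1.73]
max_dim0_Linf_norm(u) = 1.94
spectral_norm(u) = 2.96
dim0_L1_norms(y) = [1.15, 0.97]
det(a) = -0.76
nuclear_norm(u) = 3.08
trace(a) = 2.20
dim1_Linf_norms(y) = [0.79, 0.36]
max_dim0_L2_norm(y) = 0.87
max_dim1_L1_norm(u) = 3.35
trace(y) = -0.45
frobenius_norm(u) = 2.96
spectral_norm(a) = 2.93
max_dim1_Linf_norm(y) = 0.79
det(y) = -0.50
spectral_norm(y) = 1.01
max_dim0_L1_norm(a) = 4.09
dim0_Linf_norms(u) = [1.94, 1.41]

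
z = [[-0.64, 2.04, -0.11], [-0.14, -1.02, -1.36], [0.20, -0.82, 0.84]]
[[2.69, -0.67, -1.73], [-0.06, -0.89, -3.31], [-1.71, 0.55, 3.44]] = z@[[-0.31,1.29,-1.26],[1.18,0.1,-1.06],[-0.81,0.45,3.36]]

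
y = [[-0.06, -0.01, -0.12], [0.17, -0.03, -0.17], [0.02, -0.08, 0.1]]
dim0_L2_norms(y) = [0.18, 0.09, 0.23]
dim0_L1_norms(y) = [0.25, 0.12, 0.39]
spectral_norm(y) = 0.26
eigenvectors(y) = [[(0.03+0.5j),(0.03-0.5j),-0.28+0.00j],[0.81+0.00j,0.81-0.00j,-0.72+0.00j],[(0.3+0.09j),0.30-0.09j,(0.63+0j)]]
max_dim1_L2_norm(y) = 0.24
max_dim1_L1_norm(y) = 0.37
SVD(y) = [[0.28, -0.68, 0.68], [0.92, 0.40, 0.02], [-0.28, 0.62, 0.73]] @ diag([0.255608465542564, 0.15247789649574764, 0.07081527676432488]) @ [[0.52,-0.03,-0.85],[0.79,-0.36,0.50],[-0.32,-0.93,-0.16]]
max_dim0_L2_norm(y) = 0.23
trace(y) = 0.01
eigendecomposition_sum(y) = [[-0.03+0.05j, (-0.01-0.02j), (-0.03-0.01j)], [0.07+0.06j, -0.04+0.02j, (-0.01+0.05j)], [0.02+0.03j, (-0.02+0j), (-0.01+0.02j)]] + [[-0.03-0.05j, (-0.01+0.02j), (-0.03+0.01j)], [0.07-0.06j, -0.04-0.02j, -0.01-0.05j], [0.02-0.03j, (-0.02-0j), -0.01-0.02j]] + [[0.01-0.00j, 0.02-0.00j, -0.05-0.00j], [(0.02-0j), (0.05-0j), -0.14-0.00j], [(-0.02+0j), -0.04+0.00j, (0.12+0j)]]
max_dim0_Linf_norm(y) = 0.17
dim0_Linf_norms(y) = [0.17, 0.08, 0.17]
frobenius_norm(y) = 0.31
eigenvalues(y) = [(-0.09+0.09j), (-0.09-0.09j), (0.18+0j)]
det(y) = 0.00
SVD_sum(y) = [[0.04, -0.0, -0.06], [0.12, -0.01, -0.2], [-0.04, 0.0, 0.06]] + [[-0.08, 0.04, -0.05],  [0.05, -0.02, 0.03],  [0.07, -0.03, 0.05]] + [[-0.02, -0.04, -0.01],[-0.0, -0.0, -0.0],[-0.02, -0.05, -0.01]]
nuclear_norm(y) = 0.48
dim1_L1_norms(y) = [0.19, 0.37, 0.2]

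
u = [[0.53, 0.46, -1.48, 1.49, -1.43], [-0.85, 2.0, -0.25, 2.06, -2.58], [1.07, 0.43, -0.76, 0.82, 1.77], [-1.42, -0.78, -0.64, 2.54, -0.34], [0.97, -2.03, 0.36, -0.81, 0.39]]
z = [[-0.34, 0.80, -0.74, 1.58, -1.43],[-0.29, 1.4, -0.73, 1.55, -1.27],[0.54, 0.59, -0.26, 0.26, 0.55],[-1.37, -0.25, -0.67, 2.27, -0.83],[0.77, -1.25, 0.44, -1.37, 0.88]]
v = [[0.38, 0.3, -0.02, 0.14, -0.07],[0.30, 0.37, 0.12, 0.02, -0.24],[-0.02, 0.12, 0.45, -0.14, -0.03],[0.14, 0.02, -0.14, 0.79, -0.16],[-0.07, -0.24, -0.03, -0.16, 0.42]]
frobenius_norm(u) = 6.63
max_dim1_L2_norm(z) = 2.87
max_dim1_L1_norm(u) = 7.74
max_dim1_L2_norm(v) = 0.83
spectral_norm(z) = 4.75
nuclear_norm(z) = 7.98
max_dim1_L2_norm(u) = 3.96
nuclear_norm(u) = 12.76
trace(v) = 2.41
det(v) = -0.00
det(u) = -37.47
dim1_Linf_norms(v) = [0.38, 0.37, 0.45, 0.79, 0.42]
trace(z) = 3.95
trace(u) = 4.70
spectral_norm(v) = 0.98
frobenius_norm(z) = 5.17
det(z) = 0.02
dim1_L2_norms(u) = [2.64, 3.96, 2.39, 3.1, 2.45]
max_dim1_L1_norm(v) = 1.25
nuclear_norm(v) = 2.41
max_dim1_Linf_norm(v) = 0.79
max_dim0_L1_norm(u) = 7.72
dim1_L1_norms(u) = [5.39, 7.74, 4.85, 5.72, 4.56]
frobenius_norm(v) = 1.32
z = v @ u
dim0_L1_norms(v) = [0.91, 1.05, 0.76, 1.25, 0.92]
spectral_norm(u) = 5.20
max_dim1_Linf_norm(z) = 2.27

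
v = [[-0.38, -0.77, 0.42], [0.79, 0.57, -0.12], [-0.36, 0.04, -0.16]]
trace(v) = 0.03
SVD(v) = [[-0.68, -0.59, 0.43], [0.72, -0.44, 0.54], [-0.13, 0.68, 0.72]] @ diag([1.3243691907305193, 0.5290939315400417, 0.002420382467980517]) @ [[0.66, 0.7, -0.27], [-0.69, 0.43, -0.57], [-0.29, 0.56, 0.78]]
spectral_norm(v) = 1.32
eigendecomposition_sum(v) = [[-0.19+0.42j, (-0.38+0.08j), (0.21+0.1j)], [(0.39-0.13j), 0.28+0.21j, (-0.06-0.2j)], [(-0.18-0.16j), 0.02-0.20j, (-0.08+0.09j)]] + [[(-0.19-0.42j), -0.38-0.08j, 0.21-0.10j], [(0.39+0.13j), 0.28-0.21j, (-0.06+0.2j)], [-0.18+0.16j, 0.02+0.20j, -0.08-0.09j]] + [[-0.00-0.00j,  (-0-0j),  (-0+0j)], [0j,  0j,  0.00-0.00j], [0j,  0.00+0.00j,  -0j]]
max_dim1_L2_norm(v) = 0.98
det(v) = 0.00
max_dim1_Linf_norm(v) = 0.79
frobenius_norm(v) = 1.43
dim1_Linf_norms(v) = [0.77, 0.79, 0.36]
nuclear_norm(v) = 1.86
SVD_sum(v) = [[-0.6,  -0.64,  0.24], [0.63,  0.67,  -0.25], [-0.11,  -0.12,  0.04]] + [[0.22, -0.14, 0.18], [0.16, -0.1, 0.13], [-0.25, 0.16, -0.21]] + [[-0.00, 0.0, 0.00], [-0.0, 0.0, 0.00], [-0.0, 0.00, 0.00]]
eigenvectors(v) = [[0.70+0.00j, (0.7-0j), -0.29+0.00j], [(-0.41-0.46j), -0.41+0.46j, 0.57+0.00j], [(-0.11+0.35j), (-0.11-0.35j), (0.77+0j)]]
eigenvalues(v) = [(0.01+0.72j), (0.01-0.72j), 0j]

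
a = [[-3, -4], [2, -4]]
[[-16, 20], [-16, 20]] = a @[[0, 0], [4, -5]]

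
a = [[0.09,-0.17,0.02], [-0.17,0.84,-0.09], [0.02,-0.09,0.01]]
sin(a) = [[0.09,-0.15,0.02], [-0.15,0.73,-0.08], [0.02,-0.08,0.01]]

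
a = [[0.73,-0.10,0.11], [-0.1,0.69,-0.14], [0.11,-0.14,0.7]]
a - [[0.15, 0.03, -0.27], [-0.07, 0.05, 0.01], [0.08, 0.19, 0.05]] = [[0.58,-0.13,0.38], [-0.03,0.64,-0.15], [0.03,-0.33,0.65]]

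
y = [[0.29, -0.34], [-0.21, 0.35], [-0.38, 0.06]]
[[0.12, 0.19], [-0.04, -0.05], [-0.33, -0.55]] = y@ [[0.95, 1.58], [0.46, 0.8]]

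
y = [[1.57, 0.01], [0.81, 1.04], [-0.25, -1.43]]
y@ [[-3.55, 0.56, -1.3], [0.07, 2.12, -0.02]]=[[-5.57,0.9,-2.04], [-2.8,2.66,-1.07], [0.79,-3.17,0.35]]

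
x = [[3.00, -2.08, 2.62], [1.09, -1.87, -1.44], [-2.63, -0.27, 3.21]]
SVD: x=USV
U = [[-0.73, 0.65, -0.2], [-0.42, -0.21, 0.88], [0.53, 0.73, 0.43]]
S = [4.62, 4.51, 1.61]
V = [[-0.88, 0.47, 0.09],[-0.04, -0.26, 0.97],[-0.48, -0.84, -0.25]]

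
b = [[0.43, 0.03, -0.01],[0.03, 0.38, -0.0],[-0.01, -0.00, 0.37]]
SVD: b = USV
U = [[-0.90, -0.15, -0.40], [-0.42, 0.57, 0.71], [0.12, 0.81, -0.57]]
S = [0.45, 0.37, 0.36]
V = [[-0.90,-0.42,0.12], [-0.15,0.57,0.81], [-0.4,0.71,-0.57]]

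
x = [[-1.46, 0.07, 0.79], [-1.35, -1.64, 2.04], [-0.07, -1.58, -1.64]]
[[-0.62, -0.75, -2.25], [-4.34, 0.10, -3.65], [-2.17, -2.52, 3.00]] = x @ [[0.26, 1.13, 0.67], [1.85, 0.39, -0.29], [-0.47, 1.11, -1.58]]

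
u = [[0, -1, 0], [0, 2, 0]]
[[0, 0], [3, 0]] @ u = [[0, 0, 0], [0, -3, 0]]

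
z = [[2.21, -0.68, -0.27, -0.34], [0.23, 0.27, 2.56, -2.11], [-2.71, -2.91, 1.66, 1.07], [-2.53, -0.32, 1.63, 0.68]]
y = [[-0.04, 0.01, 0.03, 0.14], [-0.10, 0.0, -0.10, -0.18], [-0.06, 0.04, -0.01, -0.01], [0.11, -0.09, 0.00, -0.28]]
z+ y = [[2.17, -0.67, -0.24, -0.20], [0.13, 0.27, 2.46, -2.29], [-2.77, -2.87, 1.65, 1.06], [-2.42, -0.41, 1.63, 0.40]]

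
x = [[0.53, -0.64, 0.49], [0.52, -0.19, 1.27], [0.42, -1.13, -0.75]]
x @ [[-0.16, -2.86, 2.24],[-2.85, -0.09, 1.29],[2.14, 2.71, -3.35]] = [[2.79, -0.13, -1.28], [3.18, 1.97, -3.33], [1.55, -3.13, 2.0]]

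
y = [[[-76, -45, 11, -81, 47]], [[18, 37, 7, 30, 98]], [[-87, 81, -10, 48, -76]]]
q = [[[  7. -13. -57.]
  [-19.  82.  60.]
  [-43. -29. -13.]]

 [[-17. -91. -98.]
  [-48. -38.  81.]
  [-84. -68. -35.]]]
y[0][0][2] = 11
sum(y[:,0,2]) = 8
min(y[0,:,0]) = -76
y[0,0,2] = 11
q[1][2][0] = -84.0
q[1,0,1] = -91.0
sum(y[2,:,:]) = -44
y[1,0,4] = 98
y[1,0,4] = 98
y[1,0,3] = 30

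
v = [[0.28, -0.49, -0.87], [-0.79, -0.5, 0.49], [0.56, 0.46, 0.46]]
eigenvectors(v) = [[-0.11+0.00j, (-0.75+0j), -0.75-0.00j], [-0.92+0.00j, (0.52-0.03j), 0.52+0.03j], [0.38+0.00j, (-0.09+0.4j), -0.09-0.40j]]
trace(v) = 0.24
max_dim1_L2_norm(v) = 1.06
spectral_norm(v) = 1.22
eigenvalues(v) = [(-0.8+0j), (0.52+0.44j), (0.52-0.44j)]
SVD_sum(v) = [[0.53,  0.02,  -0.66], [-0.55,  -0.02,  0.69], [0.00,  0.0,  -0.0]] + [[-0.32, -0.41, -0.27], [-0.31, -0.39, -0.26], [0.46, 0.59, 0.38]] + [[0.07, -0.10, 0.06],  [0.07, -0.09, 0.05],  [0.10, -0.13, 0.08]]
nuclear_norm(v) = 2.65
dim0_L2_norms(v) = [1.01, 0.84, 1.1]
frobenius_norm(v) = 1.71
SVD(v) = [[-0.69, 0.50, -0.52], [0.72, 0.48, -0.5], [-0.0, -0.72, -0.69]] @ diag([1.2238330746029094, 1.1672438234649645, 0.257243973866989]) @ [[-0.63, -0.02, 0.78], [-0.55, -0.7, -0.46], [-0.56, 0.71, -0.43]]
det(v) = -0.37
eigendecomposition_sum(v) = [[-0.06+0.00j, (-0.09+0j), -0.01+0.00j],[(-0.53+0j), -0.76+0.00j, (-0.07+0j)],[0.22-0.00j, (0.32-0j), (0.03-0j)]] + [[0.17+0.28j, -0.20+0.18j, (-0.43+0.51j)], [(-0.13-0.19j), (0.13-0.13j), 0.28-0.37j], [0.17-0.06j, (0.07+0.13j), 0.22+0.29j]] + [[(0.17-0.28j), (-0.2-0.18j), (-0.43-0.51j)], [-0.13+0.19j, (0.13+0.13j), (0.28+0.37j)], [0.17+0.06j, (0.07-0.13j), 0.22-0.29j]]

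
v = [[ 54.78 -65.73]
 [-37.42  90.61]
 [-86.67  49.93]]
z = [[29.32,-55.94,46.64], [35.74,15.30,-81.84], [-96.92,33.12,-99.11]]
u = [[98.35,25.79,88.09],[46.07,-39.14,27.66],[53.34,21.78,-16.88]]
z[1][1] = 15.3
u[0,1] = 25.79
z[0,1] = -55.94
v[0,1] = -65.73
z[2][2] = -99.11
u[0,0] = 98.35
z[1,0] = 35.74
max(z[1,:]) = 35.74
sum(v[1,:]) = 53.19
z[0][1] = -55.94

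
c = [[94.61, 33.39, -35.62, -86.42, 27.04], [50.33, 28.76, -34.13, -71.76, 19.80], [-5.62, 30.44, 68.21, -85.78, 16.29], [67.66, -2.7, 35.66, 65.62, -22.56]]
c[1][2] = -34.13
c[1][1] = 28.76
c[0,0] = 94.61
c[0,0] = 94.61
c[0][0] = 94.61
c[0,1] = 33.39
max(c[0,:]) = 94.61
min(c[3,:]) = -22.56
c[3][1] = -2.7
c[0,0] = 94.61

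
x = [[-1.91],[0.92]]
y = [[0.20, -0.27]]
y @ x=[[-0.63]]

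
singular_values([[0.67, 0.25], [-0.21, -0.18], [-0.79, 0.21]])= [1.06, 0.37]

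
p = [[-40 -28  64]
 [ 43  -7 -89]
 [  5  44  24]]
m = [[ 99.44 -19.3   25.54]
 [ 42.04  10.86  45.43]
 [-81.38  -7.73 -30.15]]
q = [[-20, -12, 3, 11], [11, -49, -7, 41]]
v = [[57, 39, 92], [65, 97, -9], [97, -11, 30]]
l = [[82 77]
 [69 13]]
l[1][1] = 13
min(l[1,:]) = 13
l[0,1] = 77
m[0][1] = -19.3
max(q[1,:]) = 41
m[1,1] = 10.86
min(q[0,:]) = -20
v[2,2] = 30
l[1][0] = 69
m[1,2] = 45.43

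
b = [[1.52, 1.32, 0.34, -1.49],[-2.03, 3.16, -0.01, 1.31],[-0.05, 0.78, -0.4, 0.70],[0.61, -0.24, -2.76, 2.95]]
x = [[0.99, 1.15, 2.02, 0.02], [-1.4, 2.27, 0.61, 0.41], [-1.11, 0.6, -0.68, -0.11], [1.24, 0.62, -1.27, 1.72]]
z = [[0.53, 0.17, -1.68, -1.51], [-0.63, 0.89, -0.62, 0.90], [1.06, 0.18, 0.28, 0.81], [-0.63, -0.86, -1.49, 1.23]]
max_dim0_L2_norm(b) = 3.62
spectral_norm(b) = 4.54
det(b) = 4.25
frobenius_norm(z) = 3.82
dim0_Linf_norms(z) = [1.06, 0.89, 1.68, 1.51]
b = x + z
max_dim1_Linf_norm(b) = 3.16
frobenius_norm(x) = 4.75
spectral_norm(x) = 3.14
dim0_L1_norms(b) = [4.21, 5.5, 3.51, 6.45]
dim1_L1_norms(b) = [4.67, 6.51, 1.93, 6.56]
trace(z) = 2.93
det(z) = 8.76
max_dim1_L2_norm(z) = 2.33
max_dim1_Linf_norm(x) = 2.27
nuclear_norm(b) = 10.68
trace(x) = 4.30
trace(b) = 7.23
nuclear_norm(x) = 8.39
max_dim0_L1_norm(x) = 4.74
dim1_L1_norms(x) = [4.18, 4.69, 2.5, 4.85]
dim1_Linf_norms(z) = [1.68, 0.9, 1.06, 1.49]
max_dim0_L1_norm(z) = 4.45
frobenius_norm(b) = 6.34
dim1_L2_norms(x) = [2.53, 2.77, 1.44, 2.55]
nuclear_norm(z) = 7.27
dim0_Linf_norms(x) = [1.4, 2.27, 2.02, 1.72]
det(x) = -4.22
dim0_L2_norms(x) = [2.39, 2.69, 2.55, 1.77]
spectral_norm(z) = 2.41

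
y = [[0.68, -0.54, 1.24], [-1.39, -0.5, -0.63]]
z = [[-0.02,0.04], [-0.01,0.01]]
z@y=[[-0.07, -0.01, -0.05],[-0.02, 0.00, -0.02]]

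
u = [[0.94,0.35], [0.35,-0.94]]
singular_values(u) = [1.0, 1.0]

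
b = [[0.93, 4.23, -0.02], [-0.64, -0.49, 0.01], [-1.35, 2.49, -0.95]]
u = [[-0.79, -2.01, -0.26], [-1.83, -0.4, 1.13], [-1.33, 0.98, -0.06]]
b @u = [[-8.45, -3.58, 4.54], [1.39, 1.49, -0.39], [-2.23, 0.79, 3.22]]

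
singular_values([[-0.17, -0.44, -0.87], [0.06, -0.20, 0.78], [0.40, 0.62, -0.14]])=[1.2, 0.85, 0.16]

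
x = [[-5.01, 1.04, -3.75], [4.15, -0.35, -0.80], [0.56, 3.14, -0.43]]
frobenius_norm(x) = 8.28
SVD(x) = [[-0.87, -0.23, -0.43], [0.49, -0.46, -0.74], [-0.03, -0.86, 0.52]] @ diag([7.101906683479658, 3.430276222291615, 2.526544378776613]) @ [[0.90,-0.16,0.41], [-0.36,-0.81,0.47], [-0.25,0.57,0.78]]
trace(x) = -5.79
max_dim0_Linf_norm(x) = 5.01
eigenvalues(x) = [(-6.56+0j), (0.38+3.04j), (0.38-3.04j)]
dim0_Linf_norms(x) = [5.01, 3.14, 3.75]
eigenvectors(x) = [[-0.83+0.00j, -0.27+0.27j, -0.27-0.27j], [(0.53+0j), (0.22+0.6j), (0.22-0.6j)], [(-0.19+0j), (0.67+0j), 0.67-0.00j]]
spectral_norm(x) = 7.10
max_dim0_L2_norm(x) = 6.53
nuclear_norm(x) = 13.06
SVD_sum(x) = [[-5.57, 1.01, -2.53], [3.11, -0.57, 1.41], [-0.17, 0.03, -0.08]] + [[0.29, 0.64, -0.37], [0.57, 1.28, -0.74], [1.06, 2.37, -1.38]] + [[0.27, -0.62, -0.85], [0.47, -1.06, -1.47], [-0.33, 0.74, 1.02]]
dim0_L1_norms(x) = [9.72, 4.53, 4.98]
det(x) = -61.55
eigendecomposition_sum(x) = [[(-4.63+0j),(2.07-0j),(-2.56+0j)],[2.96-0.00j,(-1.32+0j),1.64-0.00j],[-1.09+0.00j,(0.49-0j),-0.60+0.00j]] + [[(-0.19+0.48j), (-0.52+0.55j), -0.59-0.53j],[(0.6+0.62j), 0.49+1.17j, -1.22+0.54j],[(0.83-0.36j), 1.33-0.05j, (0.09+1.39j)]] + [[-0.19-0.48j, -0.52-0.55j, (-0.59+0.53j)], [(0.6-0.62j), (0.49-1.17j), -1.22-0.54j], [0.83+0.36j, 1.33+0.05j, (0.09-1.39j)]]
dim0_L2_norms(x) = [6.53, 3.33, 3.86]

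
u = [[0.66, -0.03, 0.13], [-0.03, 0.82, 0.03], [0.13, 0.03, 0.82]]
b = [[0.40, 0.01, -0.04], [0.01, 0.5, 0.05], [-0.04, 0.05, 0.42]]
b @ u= [[0.26, -0.0, 0.02], [-0.0, 0.41, 0.06], [0.03, 0.05, 0.34]]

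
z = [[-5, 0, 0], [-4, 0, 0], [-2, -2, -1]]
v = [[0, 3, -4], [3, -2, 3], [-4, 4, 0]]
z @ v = [[0, -15, 20], [0, -12, 16], [-2, -6, 2]]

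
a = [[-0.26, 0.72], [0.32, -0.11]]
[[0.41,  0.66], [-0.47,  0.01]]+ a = [[0.15, 1.38],  [-0.15, -0.10]]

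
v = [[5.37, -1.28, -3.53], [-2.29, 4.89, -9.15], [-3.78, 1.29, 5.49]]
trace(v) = 15.75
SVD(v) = [[-0.32, 0.67, 0.67], [-0.83, -0.54, 0.15], [0.46, -0.51, 0.73]] @ diag([11.743607466047486, 7.938105453970121, 0.9907903335436439]) @ [[-0.13,-0.26,0.96], [0.85,-0.52,-0.02], [0.51,0.81,0.29]]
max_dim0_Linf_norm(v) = 9.15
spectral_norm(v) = 11.74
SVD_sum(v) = [[0.5,0.97,-3.60], [1.30,2.51,-9.29], [-0.73,-1.4,5.19]] + [[4.53, -2.79, -0.12],[-3.67, 2.26, 0.1],[-3.42, 2.11, 0.09]] + [[0.34, 0.54, 0.19], [0.07, 0.12, 0.04], [0.37, 0.59, 0.21]]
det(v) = 92.36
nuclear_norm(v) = 20.67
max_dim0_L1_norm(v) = 18.17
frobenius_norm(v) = 14.21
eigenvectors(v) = [[(-0.48+0j),-0.24-0.26j,-0.24+0.26j], [-0.86+0.00j,(-0.86+0j),(-0.86-0j)], [(-0.18+0j),(0.26+0.27j),(0.26-0.27j)]]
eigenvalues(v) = [(1.71+0j), (7.02+2.2j), (7.02-2.2j)]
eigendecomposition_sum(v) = [[(1.23+0j), (0.01-0j), (1.18+0j)], [(2.23+0j), (0.03-0j), 2.14+0.00j], [0.47+0.00j, (0.01-0j), 0.45+0.00j]] + [[2.07-3.16j, -0.65+1.96j, -2.36-1.01j], [(-2.26-8.85j), 2.43+4.35j, -5.65+2.55j], [-2.12+3.40j, (0.64-2.09j), 2.52+1.02j]] + [[(2.07+3.16j), (-0.65-1.96j), -2.36+1.01j], [-2.26+8.85j, (2.43-4.35j), (-5.65-2.55j)], [-2.12-3.40j, 0.64+2.09j, 2.52-1.02j]]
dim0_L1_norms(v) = [11.44, 7.46, 18.17]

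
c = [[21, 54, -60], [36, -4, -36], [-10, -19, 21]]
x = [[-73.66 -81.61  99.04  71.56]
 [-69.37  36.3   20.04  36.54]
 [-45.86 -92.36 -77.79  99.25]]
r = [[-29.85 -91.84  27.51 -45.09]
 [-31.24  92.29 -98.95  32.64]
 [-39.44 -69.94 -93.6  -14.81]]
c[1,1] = -4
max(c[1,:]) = 36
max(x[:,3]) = 99.25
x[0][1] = -81.61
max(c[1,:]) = 36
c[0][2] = -60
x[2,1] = -92.36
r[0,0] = -29.85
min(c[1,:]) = -36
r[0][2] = 27.51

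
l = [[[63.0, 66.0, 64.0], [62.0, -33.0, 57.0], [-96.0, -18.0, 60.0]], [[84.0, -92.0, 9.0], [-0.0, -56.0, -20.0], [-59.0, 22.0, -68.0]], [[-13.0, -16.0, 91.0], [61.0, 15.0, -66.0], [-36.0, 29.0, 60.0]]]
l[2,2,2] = 60.0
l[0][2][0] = -96.0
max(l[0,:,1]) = 66.0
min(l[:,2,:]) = -96.0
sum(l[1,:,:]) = -180.0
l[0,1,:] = [62.0, -33.0, 57.0]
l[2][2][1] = 29.0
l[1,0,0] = 84.0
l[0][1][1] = -33.0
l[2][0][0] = -13.0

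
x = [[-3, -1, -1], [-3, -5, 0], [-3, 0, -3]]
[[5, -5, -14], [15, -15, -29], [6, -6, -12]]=x@[[0, 0, 3], [-3, 3, 4], [-2, 2, 1]]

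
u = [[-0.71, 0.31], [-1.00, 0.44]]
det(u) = -0.00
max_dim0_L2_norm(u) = 1.23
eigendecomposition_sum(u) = [[-0.7, 0.30], [-0.97, 0.42]] + [[-0.01, 0.01], [-0.03, 0.02]]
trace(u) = -0.27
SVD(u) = [[-0.58, -0.82], [-0.82, 0.58]] @ diag([1.3393269910421177, 0.0017919447723012184]) @ [[0.92, -0.4], [0.40, 0.92]]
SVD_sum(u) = [[-0.71, 0.31], [-1.0, 0.44]] + [[-0.00, -0.00],[0.0, 0.00]]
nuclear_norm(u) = 1.34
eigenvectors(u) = [[-0.58, -0.4], [-0.81, -0.92]]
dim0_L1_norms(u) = [1.71, 0.75]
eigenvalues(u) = [-0.28, 0.01]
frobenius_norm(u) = 1.34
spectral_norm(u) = 1.34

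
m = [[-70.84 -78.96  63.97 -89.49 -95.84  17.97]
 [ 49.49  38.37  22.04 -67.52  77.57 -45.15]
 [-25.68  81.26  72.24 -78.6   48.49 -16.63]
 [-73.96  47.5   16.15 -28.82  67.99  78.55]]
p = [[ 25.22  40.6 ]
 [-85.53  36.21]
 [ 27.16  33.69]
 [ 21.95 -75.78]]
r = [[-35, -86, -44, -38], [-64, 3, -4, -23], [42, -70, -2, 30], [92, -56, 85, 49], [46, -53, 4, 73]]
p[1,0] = -85.53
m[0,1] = -78.96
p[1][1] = 36.21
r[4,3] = 73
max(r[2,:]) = 42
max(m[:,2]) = 72.24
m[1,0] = 49.49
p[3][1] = -75.78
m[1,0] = 49.49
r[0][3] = -38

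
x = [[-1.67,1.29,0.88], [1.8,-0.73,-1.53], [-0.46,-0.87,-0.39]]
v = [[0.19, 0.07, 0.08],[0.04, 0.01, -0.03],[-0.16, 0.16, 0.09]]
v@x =[[-0.23, 0.12, 0.03], [-0.03, 0.07, 0.03], [0.51, -0.4, -0.42]]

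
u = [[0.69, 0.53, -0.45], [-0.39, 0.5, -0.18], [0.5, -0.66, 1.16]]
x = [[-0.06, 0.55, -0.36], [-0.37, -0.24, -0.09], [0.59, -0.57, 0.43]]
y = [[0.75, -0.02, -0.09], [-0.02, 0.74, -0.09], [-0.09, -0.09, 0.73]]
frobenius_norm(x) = 1.22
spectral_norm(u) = 1.58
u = x + y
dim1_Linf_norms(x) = [0.55, 0.37, 0.59]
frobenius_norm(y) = 1.29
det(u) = 0.51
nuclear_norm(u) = 2.83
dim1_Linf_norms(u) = [0.69, 0.5, 1.16]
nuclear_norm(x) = 1.73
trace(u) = 2.35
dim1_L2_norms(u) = [0.98, 0.66, 1.43]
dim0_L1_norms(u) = [1.58, 1.69, 1.79]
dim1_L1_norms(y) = [0.86, 0.85, 0.91]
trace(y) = 2.22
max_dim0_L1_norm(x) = 1.36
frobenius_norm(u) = 1.85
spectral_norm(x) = 1.09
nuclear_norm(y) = 2.22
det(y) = 0.39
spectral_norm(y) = 0.85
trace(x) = 0.13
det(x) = -0.06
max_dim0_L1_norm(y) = 0.91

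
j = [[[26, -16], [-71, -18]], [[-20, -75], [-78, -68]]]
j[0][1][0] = -71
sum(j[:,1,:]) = -235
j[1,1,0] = -78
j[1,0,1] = -75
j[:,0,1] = [-16, -75]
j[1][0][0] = -20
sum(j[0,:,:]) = -79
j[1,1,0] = -78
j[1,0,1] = -75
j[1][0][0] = -20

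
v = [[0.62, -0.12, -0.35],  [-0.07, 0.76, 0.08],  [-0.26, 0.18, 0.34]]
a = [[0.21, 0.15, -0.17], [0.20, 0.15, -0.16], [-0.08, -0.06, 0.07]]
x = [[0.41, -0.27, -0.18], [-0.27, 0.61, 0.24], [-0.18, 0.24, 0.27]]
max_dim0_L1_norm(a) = 0.49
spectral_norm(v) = 0.94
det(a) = 0.00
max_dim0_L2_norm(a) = 0.3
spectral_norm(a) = 0.45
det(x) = 0.03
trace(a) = 0.43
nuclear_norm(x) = 1.29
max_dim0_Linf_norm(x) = 0.61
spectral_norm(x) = 0.93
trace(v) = 1.72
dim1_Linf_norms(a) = [0.21, 0.2, 0.08]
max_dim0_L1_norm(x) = 1.12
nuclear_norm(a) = 0.45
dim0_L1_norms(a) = [0.49, 0.36, 0.4]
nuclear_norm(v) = 1.73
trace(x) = 1.29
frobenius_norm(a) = 0.45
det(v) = 0.09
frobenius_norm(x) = 0.97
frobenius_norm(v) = 1.15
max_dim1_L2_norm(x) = 0.71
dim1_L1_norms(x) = [0.86, 1.12, 0.69]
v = x + a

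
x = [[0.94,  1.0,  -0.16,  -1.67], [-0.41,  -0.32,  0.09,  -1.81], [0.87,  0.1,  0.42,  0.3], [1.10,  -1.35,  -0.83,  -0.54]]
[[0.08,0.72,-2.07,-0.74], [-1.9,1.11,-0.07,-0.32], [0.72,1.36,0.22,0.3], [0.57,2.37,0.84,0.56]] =x @ [[0.86, 1.28, -0.09, 0.20],  [0.41, -1.29, -1.31, -0.5],  [-0.7, 1.34, 0.79, 0.25],  [0.75, -0.61, 0.33, 0.23]]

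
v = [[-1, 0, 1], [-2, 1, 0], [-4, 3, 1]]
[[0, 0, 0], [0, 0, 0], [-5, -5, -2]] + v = [[-1, 0, 1], [-2, 1, 0], [-9, -2, -1]]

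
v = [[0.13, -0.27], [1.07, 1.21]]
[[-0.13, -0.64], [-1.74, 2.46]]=v@[[-1.41, -0.26], [-0.19, 2.26]]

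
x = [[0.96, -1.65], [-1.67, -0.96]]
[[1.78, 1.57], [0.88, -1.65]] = x@[[0.07, 1.15],[-1.04, -0.28]]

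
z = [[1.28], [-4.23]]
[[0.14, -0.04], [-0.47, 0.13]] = z @[[0.11, -0.03]]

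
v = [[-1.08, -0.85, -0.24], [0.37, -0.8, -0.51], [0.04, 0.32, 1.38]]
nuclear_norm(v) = 3.64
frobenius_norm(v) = 2.23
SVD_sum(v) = [[-0.26,  -0.58,  -0.74], [-0.2,  -0.46,  -0.58], [0.33,  0.74,  0.95]] + [[-0.82, -0.27, 0.5], [0.28, 0.09, -0.17], [-0.47, -0.16, 0.29]] + [[-0.0, 0.00, -0.0], [0.29, -0.44, 0.24], [0.18, -0.27, 0.15]]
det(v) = 1.43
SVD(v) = [[-0.55,0.83,-0.01], [-0.44,-0.28,0.85], [0.71,0.48,0.52]] @ diag([1.758324698489944, 1.2000191869141168, 0.6783422482185727]) @ [[0.26, 0.59, 0.76], [-0.82, -0.27, 0.5], [0.51, -0.76, 0.42]]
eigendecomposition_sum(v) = [[(-0.54+0.12j),(-0.42-0.71j),-0.11-0.17j], [0.19+0.33j,(-0.38+0.43j),-0.09+0.11j], [-0.01-0.05j,0.07-0.03j,(0.02-0.01j)]] + [[-0.54-0.12j, (-0.42+0.71j), -0.11+0.17j],[0.19-0.33j, -0.38-0.43j, -0.09-0.11j],[(-0.01+0.05j), 0.07+0.03j, 0.02+0.01j]] + [[(-0-0j), (-0-0j), -0.02-0.00j], [-0.01-0.00j, -0.05-0.00j, -0.33-0.00j], [0.05+0.00j, (0.18+0j), (1.35+0j)]]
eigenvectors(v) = [[0.82+0.00j, 0.82-0.00j, -0.01+0.00j], [-0.17-0.54j, (-0.17+0.54j), (-0.24+0j)], [(-0.01+0.07j), (-0.01-0.07j), 0.97+0.00j]]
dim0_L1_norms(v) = [1.49, 1.97, 2.13]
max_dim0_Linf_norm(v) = 1.38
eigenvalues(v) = [(-0.9+0.54j), (-0.9-0.54j), (1.3+0j)]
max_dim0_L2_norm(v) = 1.49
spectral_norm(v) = 1.76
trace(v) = -0.50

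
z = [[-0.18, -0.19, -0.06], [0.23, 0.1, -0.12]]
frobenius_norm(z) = 0.39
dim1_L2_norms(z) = [0.27, 0.28]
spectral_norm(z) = 0.36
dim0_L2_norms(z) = [0.29, 0.21, 0.13]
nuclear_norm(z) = 0.50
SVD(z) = [[-0.69, 0.72], [0.72, 0.69]] @ diag([0.3577198567906779, 0.14641210352172698]) @ [[0.81,0.57,-0.13],  [0.19,-0.47,-0.86]]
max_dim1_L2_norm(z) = 0.28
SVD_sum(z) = [[-0.2, -0.14, 0.03], [0.21, 0.15, -0.03]] + [[0.02, -0.05, -0.09], [0.02, -0.05, -0.09]]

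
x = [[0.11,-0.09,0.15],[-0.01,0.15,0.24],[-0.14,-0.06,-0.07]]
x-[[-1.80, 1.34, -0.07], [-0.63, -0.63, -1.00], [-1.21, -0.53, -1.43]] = [[1.91, -1.43, 0.22], [0.62, 0.78, 1.24], [1.07, 0.47, 1.36]]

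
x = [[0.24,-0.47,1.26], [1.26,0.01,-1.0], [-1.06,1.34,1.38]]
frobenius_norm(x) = 3.05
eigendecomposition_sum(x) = [[-0.02+0.63j,-0.51-0.42j,(0.39-0.53j)],  [(0.56-0.25j),(-0.15+0.63j),(-0.63-0.12j)],  [-0.63-0.06j,0.46-0.49j,0.51+0.43j]] + [[-0.02-0.63j, -0.51+0.42j, 0.39+0.53j], [0.56+0.25j, (-0.15-0.63j), -0.63+0.12j], [-0.63+0.06j, (0.46+0.49j), 0.51-0.43j]] + [[(0.27+0j),(0.56-0j),(0.48-0j)], [0.15+0.00j,(0.3-0j),0.26-0.00j], [(0.21+0j),0.42-0.00j,(0.36-0j)]]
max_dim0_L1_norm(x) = 3.64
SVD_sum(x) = [[-0.35,0.23,0.47], [0.82,-0.52,-1.08], [-1.19,0.76,1.56]] + [[0.39, -0.86, 0.72], [-0.06, 0.14, -0.12], [-0.16, 0.35, -0.29]] + [[0.20,0.16,0.08], [0.51,0.39,0.19], [0.29,0.22,0.11]]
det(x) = 2.78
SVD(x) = [[0.24,  -0.91,  -0.33], [-0.55,  0.15,  -0.82], [0.80,  0.38,  -0.47]] @ diag([2.633786196986213, 1.29304974101848, 0.8176751407600383]) @ [[-0.56, 0.36, 0.74], [-0.33, 0.72, -0.61], [-0.76, -0.59, -0.29]]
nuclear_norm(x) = 4.74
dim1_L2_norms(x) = [1.37, 1.61, 2.2]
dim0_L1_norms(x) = [2.56, 1.82, 3.64]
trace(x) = 1.63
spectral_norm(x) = 2.63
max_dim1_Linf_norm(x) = 1.38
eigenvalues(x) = [(0.35+1.69j), (0.35-1.69j), (0.94+0j)]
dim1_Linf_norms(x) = [1.26, 1.26, 1.38]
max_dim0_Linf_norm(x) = 1.38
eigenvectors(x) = [[-0.04-0.58j, (-0.04+0.58j), 0.73+0.00j], [-0.49+0.28j, -0.49-0.28j, (0.4+0j)], [0.59+0.00j, (0.59-0j), (0.55+0j)]]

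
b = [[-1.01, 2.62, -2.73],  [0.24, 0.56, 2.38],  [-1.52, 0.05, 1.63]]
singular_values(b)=[4.35, 2.39, 1.31]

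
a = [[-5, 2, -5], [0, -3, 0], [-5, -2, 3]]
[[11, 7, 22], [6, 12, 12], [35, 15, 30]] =a@ [[-5, -2, -5], [-2, -4, -4], [2, -1, -1]]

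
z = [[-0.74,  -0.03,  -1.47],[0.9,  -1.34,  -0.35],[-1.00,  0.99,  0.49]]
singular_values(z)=[2.21, 1.65, 0.25]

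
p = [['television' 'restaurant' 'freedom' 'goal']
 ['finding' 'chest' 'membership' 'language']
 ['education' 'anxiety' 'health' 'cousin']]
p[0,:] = ['television', 'restaurant', 'freedom', 'goal']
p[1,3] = 'language'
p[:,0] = ['television', 'finding', 'education']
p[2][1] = 'anxiety'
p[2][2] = 'health'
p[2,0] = 'education'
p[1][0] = 'finding'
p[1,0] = 'finding'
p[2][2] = 'health'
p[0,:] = ['television', 'restaurant', 'freedom', 'goal']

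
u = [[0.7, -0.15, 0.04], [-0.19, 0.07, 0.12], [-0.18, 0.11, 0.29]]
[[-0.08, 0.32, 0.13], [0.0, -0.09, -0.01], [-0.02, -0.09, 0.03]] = u @ [[-0.04, 0.42, 0.17], [0.27, -0.14, 0.01], [-0.19, 0.02, 0.22]]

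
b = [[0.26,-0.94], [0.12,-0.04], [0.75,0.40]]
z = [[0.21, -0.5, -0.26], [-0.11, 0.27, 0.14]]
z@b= [[-0.2, -0.28], [0.11, 0.15]]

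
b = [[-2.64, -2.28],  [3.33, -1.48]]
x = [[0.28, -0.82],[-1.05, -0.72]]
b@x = [[1.65, 3.81],[2.49, -1.66]]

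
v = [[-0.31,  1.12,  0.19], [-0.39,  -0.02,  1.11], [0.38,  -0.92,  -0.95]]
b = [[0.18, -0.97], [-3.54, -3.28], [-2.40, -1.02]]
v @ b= [[-4.48, -3.57], [-2.66, -0.69], [5.61, 3.62]]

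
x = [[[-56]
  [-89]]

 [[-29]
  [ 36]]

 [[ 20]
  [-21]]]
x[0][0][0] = -56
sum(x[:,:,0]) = -139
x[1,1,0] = 36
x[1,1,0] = 36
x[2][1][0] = -21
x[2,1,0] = -21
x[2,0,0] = 20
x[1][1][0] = 36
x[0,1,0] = -89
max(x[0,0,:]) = -56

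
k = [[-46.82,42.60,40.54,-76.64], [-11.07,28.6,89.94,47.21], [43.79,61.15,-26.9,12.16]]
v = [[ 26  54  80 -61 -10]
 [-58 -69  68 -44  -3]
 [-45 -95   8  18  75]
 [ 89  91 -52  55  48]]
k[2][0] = 43.79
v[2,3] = 18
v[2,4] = 75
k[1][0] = -11.07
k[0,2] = 40.54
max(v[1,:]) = 68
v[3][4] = 48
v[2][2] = 8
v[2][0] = -45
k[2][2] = -26.9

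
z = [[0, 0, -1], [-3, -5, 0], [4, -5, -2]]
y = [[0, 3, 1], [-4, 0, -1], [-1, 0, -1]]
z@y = [[1, 0, 1], [20, -9, 2], [22, 12, 11]]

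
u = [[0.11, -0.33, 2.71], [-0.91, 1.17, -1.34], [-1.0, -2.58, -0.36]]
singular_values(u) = [3.23, 2.81, 0.97]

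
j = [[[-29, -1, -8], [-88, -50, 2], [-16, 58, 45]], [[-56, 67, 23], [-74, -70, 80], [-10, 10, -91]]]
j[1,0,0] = -56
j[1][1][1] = -70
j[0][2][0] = -16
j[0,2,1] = 58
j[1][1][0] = -74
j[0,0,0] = -29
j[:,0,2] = [-8, 23]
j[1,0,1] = 67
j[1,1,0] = -74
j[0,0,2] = -8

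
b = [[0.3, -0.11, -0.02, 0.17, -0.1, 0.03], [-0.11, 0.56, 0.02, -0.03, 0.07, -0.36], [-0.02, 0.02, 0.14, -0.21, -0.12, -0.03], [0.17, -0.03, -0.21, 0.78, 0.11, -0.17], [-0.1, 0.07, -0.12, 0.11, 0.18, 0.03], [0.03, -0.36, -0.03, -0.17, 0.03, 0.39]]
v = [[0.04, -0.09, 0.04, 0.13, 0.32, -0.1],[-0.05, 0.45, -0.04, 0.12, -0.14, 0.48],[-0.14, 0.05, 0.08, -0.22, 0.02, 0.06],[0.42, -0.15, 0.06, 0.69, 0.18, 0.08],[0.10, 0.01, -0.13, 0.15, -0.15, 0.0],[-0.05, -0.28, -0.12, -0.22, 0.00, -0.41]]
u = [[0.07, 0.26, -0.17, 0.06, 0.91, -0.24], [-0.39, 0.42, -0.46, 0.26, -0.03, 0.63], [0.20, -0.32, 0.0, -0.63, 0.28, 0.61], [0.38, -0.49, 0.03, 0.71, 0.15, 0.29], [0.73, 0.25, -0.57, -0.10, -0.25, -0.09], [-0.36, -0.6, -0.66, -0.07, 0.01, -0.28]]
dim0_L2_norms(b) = [0.38, 0.68, 0.28, 0.85, 0.27, 0.56]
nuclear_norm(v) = 2.34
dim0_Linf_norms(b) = [0.3, 0.56, 0.21, 0.78, 0.18, 0.39]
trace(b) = 2.35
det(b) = 0.00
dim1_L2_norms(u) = [1.0, 1.0, 0.99, 1.0, 1.0, 1.0]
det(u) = -1.00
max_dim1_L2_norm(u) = 1.0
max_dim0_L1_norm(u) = 2.34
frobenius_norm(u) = 2.45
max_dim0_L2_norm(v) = 0.79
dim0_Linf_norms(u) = [0.73, 0.6, 0.66, 0.71, 0.91, 0.63]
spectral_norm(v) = 0.95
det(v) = 0.00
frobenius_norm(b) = 1.34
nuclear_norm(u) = 6.00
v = b @ u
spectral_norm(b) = 0.95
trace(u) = 0.67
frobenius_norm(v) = 1.34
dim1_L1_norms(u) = [1.71, 2.19, 2.04, 2.05, 1.99, 1.98]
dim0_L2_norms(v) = [0.46, 0.56, 0.21, 0.79, 0.42, 0.65]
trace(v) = 0.70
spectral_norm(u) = 1.01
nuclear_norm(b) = 2.35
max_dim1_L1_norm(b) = 1.47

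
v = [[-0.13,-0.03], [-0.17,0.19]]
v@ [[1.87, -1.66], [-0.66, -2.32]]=[[-0.22, 0.29], [-0.44, -0.16]]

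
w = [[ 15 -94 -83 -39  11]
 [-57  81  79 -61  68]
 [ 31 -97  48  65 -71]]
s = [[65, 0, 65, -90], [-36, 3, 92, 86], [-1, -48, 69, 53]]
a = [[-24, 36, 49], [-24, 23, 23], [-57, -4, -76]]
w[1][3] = -61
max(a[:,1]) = 36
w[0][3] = -39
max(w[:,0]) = 31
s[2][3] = 53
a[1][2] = 23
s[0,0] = 65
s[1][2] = 92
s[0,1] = 0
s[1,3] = 86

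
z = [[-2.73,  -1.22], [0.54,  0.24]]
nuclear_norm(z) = 3.05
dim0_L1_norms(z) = [3.27, 1.46]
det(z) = 0.00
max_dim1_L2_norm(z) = 2.99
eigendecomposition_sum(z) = [[-2.73,-1.22], [0.54,0.24]] + [[0.00, 0.0], [-0.0, -0.0]]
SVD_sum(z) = [[-2.73, -1.22], [0.54, 0.24]] + [[0.00, -0.0], [0.0, -0.0]]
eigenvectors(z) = [[-0.98, 0.41], [0.19, -0.91]]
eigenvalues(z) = [-2.49, -0.0]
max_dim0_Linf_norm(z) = 2.73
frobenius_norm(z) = 3.05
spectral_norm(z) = 3.05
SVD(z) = [[-0.98, 0.19], [0.19, 0.98]] @ diag([3.0480319232295505, 0.0011810899920581043]) @ [[0.91, 0.41], [0.41, -0.91]]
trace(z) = -2.49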